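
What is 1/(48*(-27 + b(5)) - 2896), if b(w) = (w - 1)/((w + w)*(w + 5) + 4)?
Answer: -13/54472 ≈ -0.00023865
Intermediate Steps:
b(w) = (-1 + w)/(4 + 2*w*(5 + w)) (b(w) = (-1 + w)/((2*w)*(5 + w) + 4) = (-1 + w)/(2*w*(5 + w) + 4) = (-1 + w)/(4 + 2*w*(5 + w)))
1/(48*(-27 + b(5)) - 2896) = 1/(48*(-27 + (-1 + 5)/(2*(2 + 5² + 5*5))) - 2896) = 1/(48*(-27 + (½)*4/(2 + 25 + 25)) - 2896) = 1/(48*(-27 + (½)*4/52) - 2896) = 1/(48*(-27 + (½)*(1/52)*4) - 2896) = 1/(48*(-27 + 1/26) - 2896) = 1/(48*(-701/26) - 2896) = 1/(-16824/13 - 2896) = 1/(-54472/13) = -13/54472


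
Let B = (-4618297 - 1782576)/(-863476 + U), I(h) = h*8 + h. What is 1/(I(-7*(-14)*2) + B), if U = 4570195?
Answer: 3706719/6532251443 ≈ 0.00056745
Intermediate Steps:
I(h) = 9*h (I(h) = 8*h + h = 9*h)
B = -6400873/3706719 (B = (-4618297 - 1782576)/(-863476 + 4570195) = -6400873/3706719 ≈ -1.7268)
1/(I(-7*(-14)*2) + B) = 1/(9*(-7*(-14)*2) - 6400873/3706719) = 1/(9*(98*2) - 6400873/3706719) = 1/(9*196 - 6400873/3706719) = 1/(1764 - 6400873/3706719) = 1/(6532251443/3706719) = 3706719/6532251443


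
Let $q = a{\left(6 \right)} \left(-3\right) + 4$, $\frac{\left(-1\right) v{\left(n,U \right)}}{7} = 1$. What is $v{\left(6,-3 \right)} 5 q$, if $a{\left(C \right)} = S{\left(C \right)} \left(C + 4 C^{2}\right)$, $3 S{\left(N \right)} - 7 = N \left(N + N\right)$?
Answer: $414610$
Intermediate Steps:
$S{\left(N \right)} = \frac{7}{3} + \frac{2 N^{2}}{3}$ ($S{\left(N \right)} = \frac{7}{3} + \frac{N \left(N + N\right)}{3} = \frac{7}{3} + \frac{N 2 N}{3} = \frac{7}{3} + \frac{2 N^{2}}{3}$)
$a{\left(C \right)} = \left(\frac{7}{3} + \frac{2 C^{2}}{3}\right) \left(C + 4 C^{2}\right)$
$v{\left(n,U \right)} = -7$ ($v{\left(n,U \right)} = \left(-7\right) 1 = -7$)
$q = -11846$ ($q = \frac{1}{3} \cdot 6 \left(1 + 4 \cdot 6\right) \left(7 + 2 \cdot 6^{2}\right) \left(-3\right) + 4 = \frac{1}{3} \cdot 6 \left(1 + 24\right) \left(7 + 2 \cdot 36\right) \left(-3\right) + 4 = \frac{1}{3} \cdot 6 \cdot 25 \left(7 + 72\right) \left(-3\right) + 4 = \frac{1}{3} \cdot 6 \cdot 25 \cdot 79 \left(-3\right) + 4 = 3950 \left(-3\right) + 4 = -11850 + 4 = -11846$)
$v{\left(6,-3 \right)} 5 q = \left(-7\right) 5 \left(-11846\right) = \left(-35\right) \left(-11846\right) = 414610$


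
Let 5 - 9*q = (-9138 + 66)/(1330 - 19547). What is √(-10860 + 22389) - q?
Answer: -82013/163953 + 3*√1281 ≈ 106.87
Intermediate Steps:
q = 82013/163953 (q = 5/9 - (-9138 + 66)/(9*(1330 - 19547)) = 5/9 - (-1008)/(-18217) = 5/9 - (-1008)*(-1)/18217 = 5/9 - ⅑*9072/18217 = 5/9 - 1008/18217 = 82013/163953 ≈ 0.50022)
√(-10860 + 22389) - q = √(-10860 + 22389) - 1*82013/163953 = √11529 - 82013/163953 = 3*√1281 - 82013/163953 = -82013/163953 + 3*√1281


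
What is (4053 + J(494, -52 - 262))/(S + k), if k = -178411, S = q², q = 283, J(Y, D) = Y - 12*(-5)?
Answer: -4607/98322 ≈ -0.046856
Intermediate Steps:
J(Y, D) = 60 + Y (J(Y, D) = Y + 60 = 60 + Y)
S = 80089 (S = 283² = 80089)
(4053 + J(494, -52 - 262))/(S + k) = (4053 + (60 + 494))/(80089 - 178411) = (4053 + 554)/(-98322) = 4607*(-1/98322) = -4607/98322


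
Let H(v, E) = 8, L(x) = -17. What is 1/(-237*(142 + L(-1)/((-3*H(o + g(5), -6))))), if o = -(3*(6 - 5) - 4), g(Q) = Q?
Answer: -8/270575 ≈ -2.9567e-5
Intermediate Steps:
o = 1 (o = -(3*1 - 4) = -(3 - 4) = -1*(-1) = 1)
1/(-237*(142 + L(-1)/((-3*H(o + g(5), -6))))) = 1/(-237*(142 - 17/((-3*8)))) = 1/(-237*(142 - 17/(-24))) = 1/(-237*(142 - 17*(-1/24))) = 1/(-237*(142 + 17/24)) = 1/(-237*3425/24) = 1/(-270575/8) = -8/270575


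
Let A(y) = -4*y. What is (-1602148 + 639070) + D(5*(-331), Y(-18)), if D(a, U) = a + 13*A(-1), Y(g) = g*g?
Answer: -964681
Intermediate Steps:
Y(g) = g²
D(a, U) = 52 + a (D(a, U) = a + 13*(-4*(-1)) = a + 13*4 = a + 52 = 52 + a)
(-1602148 + 639070) + D(5*(-331), Y(-18)) = (-1602148 + 639070) + (52 + 5*(-331)) = -963078 + (52 - 1655) = -963078 - 1603 = -964681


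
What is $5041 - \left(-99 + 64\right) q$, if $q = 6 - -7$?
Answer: $5496$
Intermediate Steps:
$q = 13$ ($q = 6 + 7 = 13$)
$5041 - \left(-99 + 64\right) q = 5041 - \left(-99 + 64\right) 13 = 5041 - \left(-35\right) 13 = 5041 - -455 = 5041 + 455 = 5496$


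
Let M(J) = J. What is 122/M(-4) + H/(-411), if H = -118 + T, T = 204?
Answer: -25243/822 ≈ -30.709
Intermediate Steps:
H = 86 (H = -118 + 204 = 86)
122/M(-4) + H/(-411) = 122/(-4) + 86/(-411) = 122*(-1/4) + 86*(-1/411) = -61/2 - 86/411 = -25243/822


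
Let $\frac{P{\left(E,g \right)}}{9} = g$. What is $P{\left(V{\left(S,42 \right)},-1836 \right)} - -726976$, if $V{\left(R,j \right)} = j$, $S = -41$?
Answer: $710452$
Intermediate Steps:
$P{\left(E,g \right)} = 9 g$
$P{\left(V{\left(S,42 \right)},-1836 \right)} - -726976 = 9 \left(-1836\right) - -726976 = -16524 + 726976 = 710452$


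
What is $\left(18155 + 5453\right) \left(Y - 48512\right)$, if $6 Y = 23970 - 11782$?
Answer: $- \frac{3291946736}{3} \approx -1.0973 \cdot 10^{9}$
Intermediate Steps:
$Y = \frac{6094}{3}$ ($Y = \frac{23970 - 11782}{6} = \frac{1}{6} \cdot 12188 = \frac{6094}{3} \approx 2031.3$)
$\left(18155 + 5453\right) \left(Y - 48512\right) = \left(18155 + 5453\right) \left(\frac{6094}{3} - 48512\right) = 23608 \left(- \frac{139442}{3}\right) = - \frac{3291946736}{3}$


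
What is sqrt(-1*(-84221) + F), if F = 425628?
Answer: sqrt(509849) ≈ 714.04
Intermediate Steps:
sqrt(-1*(-84221) + F) = sqrt(-1*(-84221) + 425628) = sqrt(84221 + 425628) = sqrt(509849)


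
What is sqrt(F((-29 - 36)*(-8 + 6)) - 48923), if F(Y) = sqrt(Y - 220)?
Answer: sqrt(-48923 + 3*I*sqrt(10)) ≈ 0.021 + 221.19*I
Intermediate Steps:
F(Y) = sqrt(-220 + Y)
sqrt(F((-29 - 36)*(-8 + 6)) - 48923) = sqrt(sqrt(-220 + (-29 - 36)*(-8 + 6)) - 48923) = sqrt(sqrt(-220 - 65*(-2)) - 48923) = sqrt(sqrt(-220 + 130) - 48923) = sqrt(sqrt(-90) - 48923) = sqrt(3*I*sqrt(10) - 48923) = sqrt(-48923 + 3*I*sqrt(10))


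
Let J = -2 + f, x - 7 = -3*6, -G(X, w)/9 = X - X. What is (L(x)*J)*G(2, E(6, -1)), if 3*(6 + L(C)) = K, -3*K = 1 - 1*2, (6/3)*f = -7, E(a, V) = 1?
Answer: 0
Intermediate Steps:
f = -7/2 (f = (½)*(-7) = -7/2 ≈ -3.5000)
G(X, w) = 0 (G(X, w) = -9*(X - X) = -9*0 = 0)
x = -11 (x = 7 - 3*6 = 7 - 18 = -11)
K = ⅓ (K = -(1 - 1*2)/3 = -(1 - 2)/3 = -⅓*(-1) = ⅓ ≈ 0.33333)
L(C) = -53/9 (L(C) = -6 + (⅓)*(⅓) = -6 + ⅑ = -53/9)
J = -11/2 (J = -2 - 7/2 = -11/2 ≈ -5.5000)
(L(x)*J)*G(2, E(6, -1)) = -53/9*(-11/2)*0 = (583/18)*0 = 0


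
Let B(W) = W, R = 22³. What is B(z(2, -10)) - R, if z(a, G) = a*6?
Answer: -10636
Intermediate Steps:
z(a, G) = 6*a
R = 10648
B(z(2, -10)) - R = 6*2 - 1*10648 = 12 - 10648 = -10636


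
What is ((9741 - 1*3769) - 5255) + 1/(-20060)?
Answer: 14383019/20060 ≈ 717.00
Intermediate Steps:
((9741 - 1*3769) - 5255) + 1/(-20060) = ((9741 - 3769) - 5255) - 1/20060 = (5972 - 5255) - 1/20060 = 717 - 1/20060 = 14383019/20060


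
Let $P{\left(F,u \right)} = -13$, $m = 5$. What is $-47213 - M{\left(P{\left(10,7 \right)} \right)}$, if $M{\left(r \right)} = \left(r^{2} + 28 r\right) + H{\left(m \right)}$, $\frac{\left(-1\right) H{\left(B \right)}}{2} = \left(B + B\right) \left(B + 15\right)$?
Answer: $-46618$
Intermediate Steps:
$H{\left(B \right)} = - 4 B \left(15 + B\right)$ ($H{\left(B \right)} = - 2 \left(B + B\right) \left(B + 15\right) = - 2 \cdot 2 B \left(15 + B\right) = - 4 B \left(15 + B\right)$)
$M{\left(r \right)} = -400 + r^{2} + 28 r$ ($M{\left(r \right)} = \left(r^{2} + 28 r\right) - 20 \left(15 + 5\right) = \left(r^{2} + 28 r\right) - 20 \cdot 20 = \left(r^{2} + 28 r\right) - 400 = -400 + r^{2} + 28 r$)
$-47213 - M{\left(P{\left(10,7 \right)} \right)} = -47213 - \left(-400 + \left(-13\right)^{2} + 28 \left(-13\right)\right) = -47213 - \left(-400 + 169 - 364\right) = -47213 - -595 = -47213 + 595 = -46618$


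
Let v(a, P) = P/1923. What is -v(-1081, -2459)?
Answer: 2459/1923 ≈ 1.2787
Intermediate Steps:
v(a, P) = P/1923 (v(a, P) = P*(1/1923) = P/1923)
-v(-1081, -2459) = -(-2459)/1923 = -1*(-2459/1923) = 2459/1923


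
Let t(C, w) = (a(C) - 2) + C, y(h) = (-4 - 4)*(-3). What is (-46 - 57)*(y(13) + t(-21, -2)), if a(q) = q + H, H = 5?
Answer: 1545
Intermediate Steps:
y(h) = 24 (y(h) = -8*(-3) = 24)
a(q) = 5 + q (a(q) = q + 5 = 5 + q)
t(C, w) = 3 + 2*C (t(C, w) = ((5 + C) - 2) + C = (3 + C) + C = 3 + 2*C)
(-46 - 57)*(y(13) + t(-21, -2)) = (-46 - 57)*(24 + (3 + 2*(-21))) = -103*(24 + (3 - 42)) = -103*(24 - 39) = -103*(-15) = 1545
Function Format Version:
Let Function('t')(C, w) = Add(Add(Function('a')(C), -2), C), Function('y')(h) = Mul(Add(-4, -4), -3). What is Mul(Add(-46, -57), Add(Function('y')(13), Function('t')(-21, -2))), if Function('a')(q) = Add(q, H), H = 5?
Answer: 1545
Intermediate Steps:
Function('y')(h) = 24 (Function('y')(h) = Mul(-8, -3) = 24)
Function('a')(q) = Add(5, q) (Function('a')(q) = Add(q, 5) = Add(5, q))
Function('t')(C, w) = Add(3, Mul(2, C)) (Function('t')(C, w) = Add(Add(Add(5, C), -2), C) = Add(Add(3, C), C) = Add(3, Mul(2, C)))
Mul(Add(-46, -57), Add(Function('y')(13), Function('t')(-21, -2))) = Mul(Add(-46, -57), Add(24, Add(3, Mul(2, -21)))) = Mul(-103, Add(24, Add(3, -42))) = Mul(-103, Add(24, -39)) = Mul(-103, -15) = 1545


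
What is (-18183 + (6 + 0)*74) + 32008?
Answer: 14269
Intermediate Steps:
(-18183 + (6 + 0)*74) + 32008 = (-18183 + 6*74) + 32008 = (-18183 + 444) + 32008 = -17739 + 32008 = 14269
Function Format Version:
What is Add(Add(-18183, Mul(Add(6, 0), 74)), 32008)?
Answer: 14269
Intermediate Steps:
Add(Add(-18183, Mul(Add(6, 0), 74)), 32008) = Add(Add(-18183, Mul(6, 74)), 32008) = Add(Add(-18183, 444), 32008) = Add(-17739, 32008) = 14269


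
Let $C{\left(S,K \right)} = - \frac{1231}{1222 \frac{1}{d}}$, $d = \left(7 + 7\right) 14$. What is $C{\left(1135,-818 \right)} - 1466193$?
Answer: $- \frac{895964561}{611} \approx -1.4664 \cdot 10^{6}$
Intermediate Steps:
$d = 196$ ($d = 14 \cdot 14 = 196$)
$C{\left(S,K \right)} = - \frac{120638}{611}$ ($C{\left(S,K \right)} = - \frac{1231}{1222 \cdot \frac{1}{196}} = - \frac{1231}{\frac{611}{98}} = \left(-1231\right) \frac{98}{611} = - \frac{120638}{611}$)
$C{\left(1135,-818 \right)} - 1466193 = - \frac{120638}{611} - 1466193 = - \frac{895964561}{611}$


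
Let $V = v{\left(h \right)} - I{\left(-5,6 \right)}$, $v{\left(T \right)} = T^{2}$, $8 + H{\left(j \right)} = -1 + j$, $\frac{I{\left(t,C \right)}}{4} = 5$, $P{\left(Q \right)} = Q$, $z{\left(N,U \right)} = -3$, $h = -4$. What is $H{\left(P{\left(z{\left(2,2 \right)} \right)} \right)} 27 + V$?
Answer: $-328$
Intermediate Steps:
$I{\left(t,C \right)} = 20$ ($I{\left(t,C \right)} = 4 \cdot 5 = 20$)
$H{\left(j \right)} = -9 + j$ ($H{\left(j \right)} = -8 + \left(-1 + j\right) = -9 + j$)
$V = -4$ ($V = \left(-4\right)^{2} - 20 = 16 - 20 = -4$)
$H{\left(P{\left(z{\left(2,2 \right)} \right)} \right)} 27 + V = \left(-9 - 3\right) 27 - 4 = \left(-12\right) 27 - 4 = -324 - 4 = -328$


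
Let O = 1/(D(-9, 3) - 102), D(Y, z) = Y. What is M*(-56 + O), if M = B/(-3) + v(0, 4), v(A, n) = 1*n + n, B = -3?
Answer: -18651/37 ≈ -504.08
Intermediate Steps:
v(A, n) = 2*n (v(A, n) = n + n = 2*n)
M = 9 (M = -3/(-3) + 2*4 = -3*(-1/3) + 8 = 1 + 8 = 9)
O = -1/111 (O = 1/(-9 - 102) = 1/(-111) = -1/111 ≈ -0.0090090)
M*(-56 + O) = 9*(-56 - 1/111) = 9*(-6217/111) = -18651/37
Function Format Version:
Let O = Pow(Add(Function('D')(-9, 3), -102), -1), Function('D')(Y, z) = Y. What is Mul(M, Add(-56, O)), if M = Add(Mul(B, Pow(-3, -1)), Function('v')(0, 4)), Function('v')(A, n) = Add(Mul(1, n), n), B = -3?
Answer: Rational(-18651, 37) ≈ -504.08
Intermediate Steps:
Function('v')(A, n) = Mul(2, n) (Function('v')(A, n) = Add(n, n) = Mul(2, n))
M = 9 (M = Add(Mul(-3, Pow(-3, -1)), Mul(2, 4)) = Add(Mul(-3, Rational(-1, 3)), 8) = Add(1, 8) = 9)
O = Rational(-1, 111) (O = Pow(Add(-9, -102), -1) = Pow(-111, -1) = Rational(-1, 111) ≈ -0.0090090)
Mul(M, Add(-56, O)) = Mul(9, Add(-56, Rational(-1, 111))) = Mul(9, Rational(-6217, 111)) = Rational(-18651, 37)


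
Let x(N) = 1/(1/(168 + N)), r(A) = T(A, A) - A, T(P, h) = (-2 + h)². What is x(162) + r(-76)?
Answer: 6490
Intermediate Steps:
r(A) = (-2 + A)² - A
x(N) = 168 + N
x(162) + r(-76) = (168 + 162) + ((-2 - 76)² - 1*(-76)) = 330 + ((-78)² + 76) = 330 + (6084 + 76) = 330 + 6160 = 6490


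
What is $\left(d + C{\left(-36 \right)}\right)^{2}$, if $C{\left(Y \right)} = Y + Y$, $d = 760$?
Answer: $473344$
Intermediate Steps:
$C{\left(Y \right)} = 2 Y$
$\left(d + C{\left(-36 \right)}\right)^{2} = \left(760 + 2 \left(-36\right)\right)^{2} = \left(760 - 72\right)^{2} = 688^{2} = 473344$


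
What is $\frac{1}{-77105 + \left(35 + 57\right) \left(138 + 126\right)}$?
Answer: $- \frac{1}{52817} \approx -1.8933 \cdot 10^{-5}$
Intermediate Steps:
$\frac{1}{-77105 + \left(35 + 57\right) \left(138 + 126\right)} = \frac{1}{-77105 + 92 \cdot 264} = \frac{1}{-77105 + 24288} = \frac{1}{-52817} = - \frac{1}{52817}$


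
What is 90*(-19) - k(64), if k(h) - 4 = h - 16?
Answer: -1762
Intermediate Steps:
k(h) = -12 + h (k(h) = 4 + (h - 16) = 4 + (-16 + h) = -12 + h)
90*(-19) - k(64) = 90*(-19) - (-12 + 64) = -1710 - 1*52 = -1710 - 52 = -1762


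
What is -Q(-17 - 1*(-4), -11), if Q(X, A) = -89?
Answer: 89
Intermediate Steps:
-Q(-17 - 1*(-4), -11) = -1*(-89) = 89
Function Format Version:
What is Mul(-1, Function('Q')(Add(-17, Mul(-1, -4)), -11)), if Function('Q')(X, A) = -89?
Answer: 89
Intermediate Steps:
Mul(-1, Function('Q')(Add(-17, Mul(-1, -4)), -11)) = Mul(-1, -89) = 89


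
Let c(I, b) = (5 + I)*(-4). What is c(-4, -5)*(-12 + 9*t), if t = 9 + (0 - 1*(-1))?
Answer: -312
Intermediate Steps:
t = 10 (t = 9 + (0 + 1) = 9 + 1 = 10)
c(I, b) = -20 - 4*I
c(-4, -5)*(-12 + 9*t) = (-20 - 4*(-4))*(-12 + 9*10) = (-20 + 16)*(-12 + 90) = -4*78 = -312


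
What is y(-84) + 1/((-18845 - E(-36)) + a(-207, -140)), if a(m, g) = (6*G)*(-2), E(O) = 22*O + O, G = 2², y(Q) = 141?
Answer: 2547164/18065 ≈ 141.00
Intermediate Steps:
G = 4
E(O) = 23*O
a(m, g) = -48 (a(m, g) = (6*4)*(-2) = 24*(-2) = -48)
y(-84) + 1/((-18845 - E(-36)) + a(-207, -140)) = 141 + 1/((-18845 - 23*(-36)) - 48) = 141 + 1/((-18845 - 1*(-828)) - 48) = 141 + 1/((-18845 + 828) - 48) = 141 + 1/(-18017 - 48) = 141 + 1/(-18065) = 141 - 1/18065 = 2547164/18065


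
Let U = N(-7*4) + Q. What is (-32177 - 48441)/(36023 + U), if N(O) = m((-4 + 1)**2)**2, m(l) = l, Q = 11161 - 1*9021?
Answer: -40309/19122 ≈ -2.1080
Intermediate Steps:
Q = 2140 (Q = 11161 - 9021 = 2140)
N(O) = 81 (N(O) = ((-4 + 1)**2)**2 = ((-3)**2)**2 = 9**2 = 81)
U = 2221 (U = 81 + 2140 = 2221)
(-32177 - 48441)/(36023 + U) = (-32177 - 48441)/(36023 + 2221) = -80618/38244 = -80618*1/38244 = -40309/19122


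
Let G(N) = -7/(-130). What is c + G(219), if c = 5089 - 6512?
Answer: -184983/130 ≈ -1422.9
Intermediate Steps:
G(N) = 7/130 (G(N) = -7*(-1/130) = 7/130)
c = -1423
c + G(219) = -1423 + 7/130 = -184983/130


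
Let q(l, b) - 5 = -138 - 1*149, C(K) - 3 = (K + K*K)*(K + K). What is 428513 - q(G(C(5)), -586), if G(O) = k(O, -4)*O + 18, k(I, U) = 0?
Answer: 428795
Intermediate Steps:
C(K) = 3 + 2*K*(K + K²) (C(K) = 3 + (K + K*K)*(K + K) = 3 + (K + K²)*(2*K) = 3 + 2*K*(K + K²))
G(O) = 18 (G(O) = 0*O + 18 = 0 + 18 = 18)
q(l, b) = -282 (q(l, b) = 5 + (-138 - 1*149) = 5 + (-138 - 149) = 5 - 287 = -282)
428513 - q(G(C(5)), -586) = 428513 - 1*(-282) = 428513 + 282 = 428795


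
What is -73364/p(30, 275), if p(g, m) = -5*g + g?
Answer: 18341/30 ≈ 611.37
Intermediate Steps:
p(g, m) = -4*g
-73364/p(30, 275) = -73364/((-4*30)) = -73364/(-120) = -73364*(-1/120) = 18341/30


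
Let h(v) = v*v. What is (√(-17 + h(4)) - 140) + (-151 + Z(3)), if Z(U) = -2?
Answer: -293 + I ≈ -293.0 + 1.0*I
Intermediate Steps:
h(v) = v²
(√(-17 + h(4)) - 140) + (-151 + Z(3)) = (√(-17 + 4²) - 140) + (-151 - 2) = (√(-17 + 16) - 140) - 153 = (√(-1) - 140) - 153 = (I - 140) - 153 = (-140 + I) - 153 = -293 + I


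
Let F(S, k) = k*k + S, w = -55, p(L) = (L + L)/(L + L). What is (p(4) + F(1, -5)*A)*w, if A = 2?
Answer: -2915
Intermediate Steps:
p(L) = 1 (p(L) = (2*L)/((2*L)) = (2*L)*(1/(2*L)) = 1)
F(S, k) = S + k² (F(S, k) = k² + S = S + k²)
(p(4) + F(1, -5)*A)*w = (1 + (1 + (-5)²)*2)*(-55) = (1 + (1 + 25)*2)*(-55) = (1 + 26*2)*(-55) = (1 + 52)*(-55) = 53*(-55) = -2915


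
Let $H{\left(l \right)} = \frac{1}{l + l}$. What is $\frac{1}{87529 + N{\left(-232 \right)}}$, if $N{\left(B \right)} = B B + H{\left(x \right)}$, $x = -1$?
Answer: $\frac{2}{282705} \approx 7.0745 \cdot 10^{-6}$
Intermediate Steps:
$H{\left(l \right)} = \frac{1}{2 l}$
$N{\left(B \right)} = - \frac{1}{2} + B^{2}$ ($N{\left(B \right)} = B B + \frac{1}{2 \left(-1\right)} = B^{2} + \frac{1}{2} \left(-1\right) = B^{2} - \frac{1}{2} = - \frac{1}{2} + B^{2}$)
$\frac{1}{87529 + N{\left(-232 \right)}} = \frac{1}{87529 - \left(\frac{1}{2} - \left(-232\right)^{2}\right)} = \frac{1}{87529 + \left(- \frac{1}{2} + 53824\right)} = \frac{1}{87529 + \frac{107647}{2}} = \frac{1}{\frac{282705}{2}} = \frac{2}{282705}$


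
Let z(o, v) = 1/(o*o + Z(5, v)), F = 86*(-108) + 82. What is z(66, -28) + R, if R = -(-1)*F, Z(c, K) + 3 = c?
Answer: -40119747/4358 ≈ -9206.0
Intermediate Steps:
Z(c, K) = -3 + c
F = -9206 (F = -9288 + 82 = -9206)
R = -9206 (R = -(-1)*(-9206) = -1*9206 = -9206)
z(o, v) = 1/(2 + o²) (z(o, v) = 1/(o*o + (-3 + 5)) = 1/(o² + 2) = 1/(2 + o²))
z(66, -28) + R = 1/(2 + 66²) - 9206 = 1/(2 + 4356) - 9206 = 1/4358 - 9206 = -40119747/4358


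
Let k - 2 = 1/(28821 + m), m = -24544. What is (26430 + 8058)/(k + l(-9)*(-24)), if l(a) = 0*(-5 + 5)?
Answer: 147505176/8555 ≈ 17242.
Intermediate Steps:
l(a) = 0 (l(a) = 0*0 = 0)
k = 8555/4277 (k = 2 + 1/(28821 - 24544) = 2 + 1/4277 = 8555/4277 ≈ 2.0002)
(26430 + 8058)/(k + l(-9)*(-24)) = (26430 + 8058)/(8555/4277 + 0*(-24)) = 34488/(8555/4277 + 0) = 34488/(8555/4277) = 34488*(4277/8555) = 147505176/8555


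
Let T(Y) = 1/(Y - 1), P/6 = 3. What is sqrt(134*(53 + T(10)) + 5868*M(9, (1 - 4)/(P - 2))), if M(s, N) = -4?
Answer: 14*I*sqrt(751)/3 ≈ 127.89*I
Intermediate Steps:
P = 18 (P = 6*3 = 18)
T(Y) = 1/(-1 + Y)
sqrt(134*(53 + T(10)) + 5868*M(9, (1 - 4)/(P - 2))) = sqrt(134*(53 + 1/(-1 + 10)) + 5868*(-4)) = sqrt(134*(53 + 1/9) - 23472) = sqrt(134*(478/9) - 23472) = sqrt(64052/9 - 23472) = sqrt(-147196/9) = 14*I*sqrt(751)/3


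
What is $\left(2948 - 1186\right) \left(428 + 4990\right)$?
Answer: $9546516$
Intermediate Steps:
$\left(2948 - 1186\right) \left(428 + 4990\right) = \left(2948 - 1186\right) 5418 = 1762 \cdot 5418 = 9546516$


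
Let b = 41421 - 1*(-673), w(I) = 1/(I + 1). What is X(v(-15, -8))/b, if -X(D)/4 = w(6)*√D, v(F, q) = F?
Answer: -2*I*√15/147329 ≈ -5.2576e-5*I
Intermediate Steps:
w(I) = 1/(1 + I)
X(D) = -4*√D/7 (X(D) = -4*√D/(1 + 6) = -4*√D/7)
b = 42094 (b = 41421 + 673 = 42094)
X(v(-15, -8))/b = -4*I*√15/7/42094 = -4*I*√15/7*(1/42094) = -2*I*√15/147329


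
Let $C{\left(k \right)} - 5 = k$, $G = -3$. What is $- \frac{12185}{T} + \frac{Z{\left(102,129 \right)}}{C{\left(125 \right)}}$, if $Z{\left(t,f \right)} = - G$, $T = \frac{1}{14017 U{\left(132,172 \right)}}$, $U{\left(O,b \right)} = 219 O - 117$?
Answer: $- \frac{639264678220347}{130} \approx -4.9174 \cdot 10^{12}$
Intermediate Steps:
$U{\left(O,b \right)} = -117 + 219 O$
$C{\left(k \right)} = 5 + k$
$T = \frac{1}{403563447}$ ($T = \frac{1}{14017 \left(-117 + 219 \cdot 132\right)} = \frac{1}{14017 \left(-117 + 28908\right)} = \frac{1}{14017 \cdot 28791} = \frac{1}{14017} \cdot \frac{1}{28791} = \frac{1}{403563447} \approx 2.4779 \cdot 10^{-9}$)
$Z{\left(t,f \right)} = 3$ ($Z{\left(t,f \right)} = \left(-1\right) \left(-3\right) = 3$)
$- \frac{12185}{T} + \frac{Z{\left(102,129 \right)}}{C{\left(125 \right)}} = - 12185 \frac{1}{\frac{1}{403563447}} + \frac{3}{5 + 125} = \left(-12185\right) 403563447 + \frac{3}{130} = -4917420601695 + 3 \cdot \frac{1}{130} = -4917420601695 + \frac{3}{130} = - \frac{639264678220347}{130}$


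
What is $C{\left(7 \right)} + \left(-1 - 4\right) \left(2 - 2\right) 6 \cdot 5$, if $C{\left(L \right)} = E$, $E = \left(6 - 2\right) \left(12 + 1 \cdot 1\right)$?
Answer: $52$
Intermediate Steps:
$E = 52$ ($E = 4 \left(12 + 1\right) = 4 \cdot 13 = 52$)
$C{\left(L \right)} = 52$
$C{\left(7 \right)} + \left(-1 - 4\right) \left(2 - 2\right) 6 \cdot 5 = 52 + \left(-1 - 4\right) \left(2 - 2\right) 6 \cdot 5 = 52 + \left(-5\right) 0 \cdot 6 \cdot 5 = 52 + 0 \cdot 6 \cdot 5 = 52 + 0 \cdot 5 = 52 + 0 = 52$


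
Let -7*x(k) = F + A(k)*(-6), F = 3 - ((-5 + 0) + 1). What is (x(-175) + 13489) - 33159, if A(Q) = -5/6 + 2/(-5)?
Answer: -688522/35 ≈ -19672.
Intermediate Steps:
A(Q) = -37/30 (A(Q) = -5*1/6 + 2*(-1/5) = -5/6 - 2/5 = -37/30)
F = 7 (F = 3 - (-5 + 1) = 3 - 1*(-4) = 3 + 4 = 7)
x(k) = -72/35 (x(k) = -(7 - 37/30*(-6))/7 = -(7 + 37/5)/7 = -1/7*72/5 = -72/35)
(x(-175) + 13489) - 33159 = (-72/35 + 13489) - 33159 = 472043/35 - 33159 = -688522/35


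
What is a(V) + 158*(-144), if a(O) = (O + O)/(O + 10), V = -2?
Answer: -45505/2 ≈ -22753.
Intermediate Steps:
a(O) = 2*O/(10 + O) (a(O) = (2*O)/(10 + O) = 2*O/(10 + O))
a(V) + 158*(-144) = 2*(-2)/(10 - 2) + 158*(-144) = 2*(-2)/8 - 22752 = 2*(-2)*(1/8) - 22752 = -1/2 - 22752 = -45505/2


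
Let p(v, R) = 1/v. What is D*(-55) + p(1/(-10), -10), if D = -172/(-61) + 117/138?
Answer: -594065/2806 ≈ -211.71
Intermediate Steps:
D = 10291/2806 (D = -172*(-1/61) + 117*(1/138) = 172/61 + 39/46 = 10291/2806 ≈ 3.6675)
D*(-55) + p(1/(-10), -10) = (10291/2806)*(-55) + 1/(1/(-10)) = -566005/2806 + 1/(1*(-⅒)) = -566005/2806 + 1/(-⅒) = -566005/2806 - 10 = -594065/2806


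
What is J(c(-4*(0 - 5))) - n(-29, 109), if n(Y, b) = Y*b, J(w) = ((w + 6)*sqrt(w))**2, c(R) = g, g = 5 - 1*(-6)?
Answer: 6340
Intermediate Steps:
g = 11 (g = 5 + 6 = 11)
c(R) = 11
J(w) = w*(6 + w)**2 (J(w) = ((6 + w)*sqrt(w))**2 = (sqrt(w)*(6 + w))**2 = w*(6 + w)**2)
J(c(-4*(0 - 5))) - n(-29, 109) = 11*(6 + 11)**2 - (-29)*109 = 11*17**2 - 1*(-3161) = 11*289 + 3161 = 3179 + 3161 = 6340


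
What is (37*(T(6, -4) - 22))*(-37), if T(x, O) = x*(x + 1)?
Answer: -27380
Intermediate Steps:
T(x, O) = x*(1 + x)
(37*(T(6, -4) - 22))*(-37) = (37*(6*(1 + 6) - 22))*(-37) = (37*(6*7 - 22))*(-37) = (37*(42 - 22))*(-37) = (37*20)*(-37) = 740*(-37) = -27380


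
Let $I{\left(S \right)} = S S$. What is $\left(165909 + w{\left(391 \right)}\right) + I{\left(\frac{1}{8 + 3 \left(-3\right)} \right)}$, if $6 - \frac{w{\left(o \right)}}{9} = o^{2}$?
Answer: $-1209965$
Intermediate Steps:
$w{\left(o \right)} = 54 - 9 o^{2}$
$I{\left(S \right)} = S^{2}$
$\left(165909 + w{\left(391 \right)}\right) + I{\left(\frac{1}{8 + 3 \left(-3\right)} \right)} = \left(165909 + \left(54 - 9 \cdot 391^{2}\right)\right) + \left(\frac{1}{8 + 3 \left(-3\right)}\right)^{2} = \left(165909 + \left(54 - 1375929\right)\right) + \left(\frac{1}{8 - 9}\right)^{2} = \left(165909 + \left(54 - 1375929\right)\right) + \left(\frac{1}{-1}\right)^{2} = \left(165909 - 1375875\right) + \left(-1\right)^{2} = -1209966 + 1 = -1209965$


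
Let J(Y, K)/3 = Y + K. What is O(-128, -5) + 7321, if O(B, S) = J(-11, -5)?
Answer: 7273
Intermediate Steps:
J(Y, K) = 3*K + 3*Y (J(Y, K) = 3*(Y + K) = 3*(K + Y) = 3*K + 3*Y)
O(B, S) = -48 (O(B, S) = 3*(-5) + 3*(-11) = -15 - 33 = -48)
O(-128, -5) + 7321 = -48 + 7321 = 7273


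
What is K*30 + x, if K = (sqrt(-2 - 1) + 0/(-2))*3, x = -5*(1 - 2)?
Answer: 5 + 90*I*sqrt(3) ≈ 5.0 + 155.88*I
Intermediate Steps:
x = 5 (x = -5*(-1) = 5)
K = 3*I*sqrt(3) (K = (sqrt(-3) + 0*(-1/2))*3 = (I*sqrt(3) + 0)*3 = (I*sqrt(3))*3 = 3*I*sqrt(3) ≈ 5.1962*I)
K*30 + x = (3*I*sqrt(3))*30 + 5 = 90*I*sqrt(3) + 5 = 5 + 90*I*sqrt(3)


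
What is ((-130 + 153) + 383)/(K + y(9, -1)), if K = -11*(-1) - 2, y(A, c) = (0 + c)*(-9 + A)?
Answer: 406/9 ≈ 45.111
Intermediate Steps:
y(A, c) = c*(-9 + A)
K = 9 (K = 11 - 2 = 9)
((-130 + 153) + 383)/(K + y(9, -1)) = ((-130 + 153) + 383)/(9 - (-9 + 9)) = (23 + 383)/(9 - 1*0) = 406/(9 + 0) = 406/9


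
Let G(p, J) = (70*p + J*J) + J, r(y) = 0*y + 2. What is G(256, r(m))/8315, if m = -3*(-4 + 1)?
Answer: 17926/8315 ≈ 2.1559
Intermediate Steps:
m = 9 (m = -3*(-3) = 9)
r(y) = 2 (r(y) = 0 + 2 = 2)
G(p, J) = J + J² + 70*p (G(p, J) = (70*p + J²) + J = (J² + 70*p) + J = J + J² + 70*p)
G(256, r(m))/8315 = (2 + 2² + 70*256)/8315 = (2 + 4 + 17920)*(1/8315) = 17926*(1/8315) = 17926/8315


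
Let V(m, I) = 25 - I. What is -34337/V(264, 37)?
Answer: 34337/12 ≈ 2861.4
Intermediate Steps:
-34337/V(264, 37) = -34337/(25 - 1*37) = -34337/(25 - 37) = -34337/(-12) = -34337*(-1/12) = 34337/12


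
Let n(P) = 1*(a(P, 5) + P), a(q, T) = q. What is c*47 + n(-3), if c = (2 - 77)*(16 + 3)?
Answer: -66981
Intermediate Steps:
c = -1425 (c = -75*19 = -1425)
n(P) = 2*P (n(P) = 1*(P + P) = 1*(2*P) = 2*P)
c*47 + n(-3) = -1425*47 + 2*(-3) = -66975 - 6 = -66981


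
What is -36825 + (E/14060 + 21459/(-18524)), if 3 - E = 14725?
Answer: -2397887850467/65111860 ≈ -36827.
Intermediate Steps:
E = -14722 (E = 3 - 1*14725 = 3 - 14725 = -14722)
-36825 + (E/14060 + 21459/(-18524)) = -36825 + (-14722/14060 + 21459/(-18524)) = -36825 + (-14722*1/14060 + 21459*(-1/18524)) = -36825 + (-7361/7030 - 21459/18524) = -36825 - 143605967/65111860 = -2397887850467/65111860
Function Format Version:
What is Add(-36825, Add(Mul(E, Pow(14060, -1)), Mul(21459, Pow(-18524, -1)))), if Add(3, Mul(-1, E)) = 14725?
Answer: Rational(-2397887850467, 65111860) ≈ -36827.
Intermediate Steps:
E = -14722 (E = Add(3, Mul(-1, 14725)) = Add(3, -14725) = -14722)
Add(-36825, Add(Mul(E, Pow(14060, -1)), Mul(21459, Pow(-18524, -1)))) = Add(-36825, Add(Mul(-14722, Pow(14060, -1)), Mul(21459, Pow(-18524, -1)))) = Add(-36825, Add(Mul(-14722, Rational(1, 14060)), Mul(21459, Rational(-1, 18524)))) = Add(-36825, Add(Rational(-7361, 7030), Rational(-21459, 18524))) = Add(-36825, Rational(-143605967, 65111860)) = Rational(-2397887850467, 65111860)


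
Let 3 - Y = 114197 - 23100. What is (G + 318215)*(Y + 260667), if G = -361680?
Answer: -7370490445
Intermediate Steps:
Y = -91094 (Y = 3 - (114197 - 23100) = 3 - 1*91097 = 3 - 91097 = -91094)
(G + 318215)*(Y + 260667) = (-361680 + 318215)*(-91094 + 260667) = -43465*169573 = -7370490445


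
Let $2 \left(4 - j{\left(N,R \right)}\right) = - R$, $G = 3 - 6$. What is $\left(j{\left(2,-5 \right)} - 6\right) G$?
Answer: $\frac{27}{2} \approx 13.5$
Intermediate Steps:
$G = -3$ ($G = 3 - 6 = -3$)
$j{\left(N,R \right)} = 4 + \frac{R}{2}$ ($j{\left(N,R \right)} = 4 - \frac{\left(-1\right) R}{2} = 4 + \frac{R}{2}$)
$\left(j{\left(2,-5 \right)} - 6\right) G = \left(\left(4 + \frac{1}{2} \left(-5\right)\right) - 6\right) \left(-3\right) = \left(\left(4 - \frac{5}{2}\right) - 6\right) \left(-3\right) = \left(\frac{3}{2} - 6\right) \left(-3\right) = \left(- \frac{9}{2}\right) \left(-3\right) = \frac{27}{2}$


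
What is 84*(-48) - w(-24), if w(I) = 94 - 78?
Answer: -4048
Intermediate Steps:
w(I) = 16
84*(-48) - w(-24) = 84*(-48) - 1*16 = -4032 - 16 = -4048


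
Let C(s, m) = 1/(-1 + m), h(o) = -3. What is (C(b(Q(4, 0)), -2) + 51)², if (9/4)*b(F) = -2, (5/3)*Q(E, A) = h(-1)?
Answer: 23104/9 ≈ 2567.1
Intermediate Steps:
Q(E, A) = -9/5 (Q(E, A) = (⅗)*(-3) = -9/5)
b(F) = -8/9 (b(F) = (4/9)*(-2) = -8/9)
(C(b(Q(4, 0)), -2) + 51)² = (1/(-1 - 2) + 51)² = (1/(-3) + 51)² = (-⅓ + 51)² = (152/3)² = 23104/9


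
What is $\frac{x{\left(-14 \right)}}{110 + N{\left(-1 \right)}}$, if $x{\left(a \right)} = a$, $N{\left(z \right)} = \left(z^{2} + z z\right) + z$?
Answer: $- \frac{14}{111} \approx -0.12613$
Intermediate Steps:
$N{\left(z \right)} = z + 2 z^{2}$ ($N{\left(z \right)} = \left(z^{2} + z^{2}\right) + z = 2 z^{2} + z = z + 2 z^{2}$)
$\frac{x{\left(-14 \right)}}{110 + N{\left(-1 \right)}} = - \frac{14}{110 - \left(1 + 2 \left(-1\right)\right)} = - \frac{14}{110 - \left(1 - 2\right)} = - \frac{14}{110 - -1} = - \frac{14}{110 + 1} = - \frac{14}{111}$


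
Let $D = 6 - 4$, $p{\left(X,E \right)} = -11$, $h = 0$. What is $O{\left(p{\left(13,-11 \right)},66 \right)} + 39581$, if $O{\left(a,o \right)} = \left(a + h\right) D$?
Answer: $39559$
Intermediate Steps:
$D = 2$ ($D = 6 - 4 = 2$)
$O{\left(a,o \right)} = 2 a$ ($O{\left(a,o \right)} = \left(a + 0\right) 2 = a 2 = 2 a$)
$O{\left(p{\left(13,-11 \right)},66 \right)} + 39581 = 2 \left(-11\right) + 39581 = -22 + 39581 = 39559$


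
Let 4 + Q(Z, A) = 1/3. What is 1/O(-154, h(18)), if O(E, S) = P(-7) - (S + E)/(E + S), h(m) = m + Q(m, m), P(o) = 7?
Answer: ⅙ ≈ 0.16667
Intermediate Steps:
Q(Z, A) = -11/3 (Q(Z, A) = -4 + 1/3 = -4 + ⅓ = -11/3)
h(m) = -11/3 + m (h(m) = m - 11/3 = -11/3 + m)
O(E, S) = 6 (O(E, S) = 7 - (S + E)/(E + S) = 7 - (E + S)/(E + S) = 7 - 1*1 = 7 - 1 = 6)
1/O(-154, h(18)) = 1/6 = ⅙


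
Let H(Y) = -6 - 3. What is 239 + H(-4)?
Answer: 230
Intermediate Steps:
H(Y) = -9
239 + H(-4) = 239 - 9 = 230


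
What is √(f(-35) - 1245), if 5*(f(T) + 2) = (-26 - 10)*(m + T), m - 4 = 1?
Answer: I*√1031 ≈ 32.109*I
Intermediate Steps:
m = 5 (m = 4 + 1 = 5)
f(T) = -38 - 36*T/5 (f(T) = -2 + ((-26 - 10)*(5 + T))/5 = -2 + (-36*(5 + T))/5 = -2 + (-180 - 36*T)/5 = -2 + (-36 - 36*T/5) = -38 - 36*T/5)
√(f(-35) - 1245) = √((-38 - 36/5*(-35)) - 1245) = √((-38 + 252) - 1245) = √(214 - 1245) = √(-1031) = I*√1031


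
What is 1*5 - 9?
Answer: -4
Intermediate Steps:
1*5 - 9 = 5 - 9 = -4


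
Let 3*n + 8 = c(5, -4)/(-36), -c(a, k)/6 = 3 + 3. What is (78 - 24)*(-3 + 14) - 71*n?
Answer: 2279/3 ≈ 759.67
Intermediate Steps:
c(a, k) = -36 (c(a, k) = -6*(3 + 3) = -6*6 = -36)
n = -7/3 (n = -8/3 + (-36/(-36))/3 = -8/3 + (-36*(-1/36))/3 = -8/3 + (1/3)*1 = -8/3 + 1/3 = -7/3 ≈ -2.3333)
(78 - 24)*(-3 + 14) - 71*n = (78 - 24)*(-3 + 14) - 71*(-7/3) = 54*11 + 497/3 = 594 + 497/3 = 2279/3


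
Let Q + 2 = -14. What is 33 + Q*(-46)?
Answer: 769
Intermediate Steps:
Q = -16 (Q = -2 - 14 = -16)
33 + Q*(-46) = 33 - 16*(-46) = 33 + 736 = 769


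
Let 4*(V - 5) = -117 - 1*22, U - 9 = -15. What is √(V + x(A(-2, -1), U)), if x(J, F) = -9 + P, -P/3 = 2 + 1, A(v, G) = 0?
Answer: I*√191/2 ≈ 6.9101*I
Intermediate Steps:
U = -6 (U = 9 - 15 = -6)
P = -9 (P = -3*(2 + 1) = -3*3 = -9)
x(J, F) = -18 (x(J, F) = -9 - 9 = -18)
V = -119/4 (V = 5 + (-117 - 1*22)/4 = 5 + (-117 - 22)/4 = 5 + (¼)*(-139) = 5 - 139/4 = -119/4 ≈ -29.750)
√(V + x(A(-2, -1), U)) = √(-119/4 - 18) = √(-191/4) = I*√191/2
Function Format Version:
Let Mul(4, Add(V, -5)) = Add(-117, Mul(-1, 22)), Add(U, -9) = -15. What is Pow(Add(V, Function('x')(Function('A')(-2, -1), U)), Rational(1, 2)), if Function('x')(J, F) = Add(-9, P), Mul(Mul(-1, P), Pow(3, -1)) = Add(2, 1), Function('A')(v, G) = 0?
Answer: Mul(Rational(1, 2), I, Pow(191, Rational(1, 2))) ≈ Mul(6.9101, I)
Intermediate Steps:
U = -6 (U = Add(9, -15) = -6)
P = -9 (P = Mul(-3, Add(2, 1)) = Mul(-3, 3) = -9)
Function('x')(J, F) = -18 (Function('x')(J, F) = Add(-9, -9) = -18)
V = Rational(-119, 4) (V = Add(5, Mul(Rational(1, 4), Add(-117, Mul(-1, 22)))) = Add(5, Mul(Rational(1, 4), Add(-117, -22))) = Add(5, Mul(Rational(1, 4), -139)) = Add(5, Rational(-139, 4)) = Rational(-119, 4) ≈ -29.750)
Pow(Add(V, Function('x')(Function('A')(-2, -1), U)), Rational(1, 2)) = Pow(Add(Rational(-119, 4), -18), Rational(1, 2)) = Pow(Rational(-191, 4), Rational(1, 2)) = Mul(Rational(1, 2), I, Pow(191, Rational(1, 2)))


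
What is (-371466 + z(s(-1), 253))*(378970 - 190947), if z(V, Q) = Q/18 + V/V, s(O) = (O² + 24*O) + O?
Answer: -1257143776691/18 ≈ -6.9841e+10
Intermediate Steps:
s(O) = O² + 25*O
z(V, Q) = 1 + Q/18 (z(V, Q) = Q*(1/18) + 1 = Q/18 + 1 = 1 + Q/18)
(-371466 + z(s(-1), 253))*(378970 - 190947) = (-371466 + (1 + (1/18)*253))*(378970 - 190947) = (-371466 + (1 + 253/18))*188023 = (-371466 + 271/18)*188023 = -6686117/18*188023 = -1257143776691/18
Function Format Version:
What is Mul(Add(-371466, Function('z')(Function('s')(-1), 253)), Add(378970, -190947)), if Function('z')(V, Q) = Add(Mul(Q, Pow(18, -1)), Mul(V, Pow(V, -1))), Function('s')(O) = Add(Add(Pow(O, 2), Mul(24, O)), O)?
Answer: Rational(-1257143776691, 18) ≈ -6.9841e+10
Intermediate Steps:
Function('s')(O) = Add(Pow(O, 2), Mul(25, O))
Function('z')(V, Q) = Add(1, Mul(Rational(1, 18), Q)) (Function('z')(V, Q) = Add(Mul(Q, Rational(1, 18)), 1) = Add(Mul(Rational(1, 18), Q), 1) = Add(1, Mul(Rational(1, 18), Q)))
Mul(Add(-371466, Function('z')(Function('s')(-1), 253)), Add(378970, -190947)) = Mul(Add(-371466, Add(1, Mul(Rational(1, 18), 253))), Add(378970, -190947)) = Mul(Add(-371466, Add(1, Rational(253, 18))), 188023) = Mul(Add(-371466, Rational(271, 18)), 188023) = Mul(Rational(-6686117, 18), 188023) = Rational(-1257143776691, 18)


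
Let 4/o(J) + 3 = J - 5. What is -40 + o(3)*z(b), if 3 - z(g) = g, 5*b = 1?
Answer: -1056/25 ≈ -42.240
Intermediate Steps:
b = 1/5 (b = (1/5)*1 = 1/5 ≈ 0.20000)
o(J) = 4/(-8 + J) (o(J) = 4/(-3 + (J - 5)) = 4/(-3 + (-5 + J)) = 4/(-8 + J))
z(g) = 3 - g
-40 + o(3)*z(b) = -40 + (4/(-8 + 3))*(3 - 1*1/5) = -40 + (4/(-5))*(3 - 1/5) = -40 + (4*(-1/5))*(14/5) = -40 - 4/5*14/5 = -40 - 56/25 = -1056/25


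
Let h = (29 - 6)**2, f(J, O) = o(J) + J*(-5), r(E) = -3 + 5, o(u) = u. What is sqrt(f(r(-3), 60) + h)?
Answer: sqrt(521) ≈ 22.825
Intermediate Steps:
r(E) = 2
f(J, O) = -4*J (f(J, O) = J + J*(-5) = J - 5*J = -4*J)
h = 529 (h = 23**2 = 529)
sqrt(f(r(-3), 60) + h) = sqrt(-4*2 + 529) = sqrt(-8 + 529) = sqrt(521)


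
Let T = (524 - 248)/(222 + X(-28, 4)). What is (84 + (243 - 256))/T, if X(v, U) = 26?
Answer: 4402/69 ≈ 63.797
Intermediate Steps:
T = 69/62 (T = (524 - 248)/(222 + 26) = 276/248 = 276*(1/248) = 69/62 ≈ 1.1129)
(84 + (243 - 256))/T = (84 + (243 - 256))/(69/62) = 62*(84 - 13)/69 = (62/69)*71 = 4402/69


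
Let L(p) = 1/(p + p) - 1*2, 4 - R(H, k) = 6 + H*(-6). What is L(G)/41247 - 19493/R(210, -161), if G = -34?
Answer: -1608060611/103777452 ≈ -15.495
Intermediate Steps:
R(H, k) = -2 + 6*H (R(H, k) = 4 - (6 + H*(-6)) = 4 - (6 - 6*H) = 4 + (-6 + 6*H) = -2 + 6*H)
L(p) = -2 + 1/(2*p) (L(p) = 1/(2*p) - 2 = -2 + 1/(2*p))
L(G)/41247 - 19493/R(210, -161) = (-2 + (½)/(-34))/41247 - 19493/(-2 + 6*210) = (-2 + (½)*(-1/34))*(1/41247) - 19493/(-2 + 1260) = (-2 - 1/68)*(1/41247) - 19493/1258 = -137/68*1/41247 - 19493*1/1258 = -137/2804796 - 19493/1258 = -1608060611/103777452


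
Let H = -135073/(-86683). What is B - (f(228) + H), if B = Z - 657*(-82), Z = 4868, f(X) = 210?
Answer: 5073594283/86683 ≈ 58530.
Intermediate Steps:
H = 135073/86683 (H = -135073*(-1/86683) = 135073/86683 ≈ 1.5582)
B = 58742 (B = 4868 - 657*(-82) = 4868 + 53874 = 58742)
B - (f(228) + H) = 58742 - (210 + 135073/86683) = 58742 - 1*18338503/86683 = 58742 - 18338503/86683 = 5073594283/86683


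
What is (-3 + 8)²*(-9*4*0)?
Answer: 0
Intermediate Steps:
(-3 + 8)²*(-9*4*0) = 5²*(-36*0) = 25*0 = 0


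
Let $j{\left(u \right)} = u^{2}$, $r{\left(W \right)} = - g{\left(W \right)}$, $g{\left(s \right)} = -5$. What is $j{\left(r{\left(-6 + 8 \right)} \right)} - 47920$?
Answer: $-47895$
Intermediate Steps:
$r{\left(W \right)} = 5$ ($r{\left(W \right)} = \left(-1\right) \left(-5\right) = 5$)
$j{\left(r{\left(-6 + 8 \right)} \right)} - 47920 = 5^{2} - 47920 = 25 - 47920 = -47895$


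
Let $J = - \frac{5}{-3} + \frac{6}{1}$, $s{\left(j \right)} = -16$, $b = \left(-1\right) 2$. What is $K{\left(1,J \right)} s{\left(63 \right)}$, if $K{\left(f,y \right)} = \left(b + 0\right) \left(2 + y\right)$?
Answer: $\frac{928}{3} \approx 309.33$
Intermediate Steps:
$b = -2$
$J = \frac{23}{3}$ ($J = \left(-5\right) \left(- \frac{1}{3}\right) + 6 \cdot 1 = \frac{5}{3} + 6 = \frac{23}{3} \approx 7.6667$)
$K{\left(f,y \right)} = -4 - 2 y$ ($K{\left(f,y \right)} = \left(-2 + 0\right) \left(2 + y\right) = - 2 \left(2 + y\right) = -4 - 2 y$)
$K{\left(1,J \right)} s{\left(63 \right)} = \left(-4 - \frac{46}{3}\right) \left(-16\right) = \left(- \frac{58}{3}\right) \left(-16\right) = \frac{928}{3}$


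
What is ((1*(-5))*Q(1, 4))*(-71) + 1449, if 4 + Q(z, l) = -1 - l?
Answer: -1746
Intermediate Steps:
Q(z, l) = -5 - l (Q(z, l) = -4 + (-1 - l) = -5 - l)
((1*(-5))*Q(1, 4))*(-71) + 1449 = ((1*(-5))*(-5 - 1*4))*(-71) + 1449 = -5*(-5 - 4)*(-71) + 1449 = -5*(-9)*(-71) + 1449 = 45*(-71) + 1449 = -3195 + 1449 = -1746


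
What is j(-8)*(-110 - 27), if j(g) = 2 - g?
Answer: -1370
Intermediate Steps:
j(-8)*(-110 - 27) = (2 - 1*(-8))*(-110 - 27) = (2 + 8)*(-137) = 10*(-137) = -1370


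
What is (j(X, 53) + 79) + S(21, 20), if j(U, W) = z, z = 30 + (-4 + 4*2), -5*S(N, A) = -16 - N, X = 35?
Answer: 602/5 ≈ 120.40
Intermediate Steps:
S(N, A) = 16/5 + N/5 (S(N, A) = -(-16 - N)/5 = 16/5 + N/5)
z = 34 (z = 30 + (-4 + 8) = 30 + 4 = 34)
j(U, W) = 34
(j(X, 53) + 79) + S(21, 20) = (34 + 79) + (16/5 + (⅕)*21) = 113 + (16/5 + 21/5) = 113 + 37/5 = 602/5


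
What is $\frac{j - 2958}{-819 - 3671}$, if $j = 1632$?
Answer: $\frac{663}{2245} \approx 0.29532$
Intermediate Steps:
$\frac{j - 2958}{-819 - 3671} = \frac{1632 - 2958}{-819 - 3671} = - \frac{1326}{-4490} = \left(-1326\right) \left(- \frac{1}{4490}\right) = \frac{663}{2245}$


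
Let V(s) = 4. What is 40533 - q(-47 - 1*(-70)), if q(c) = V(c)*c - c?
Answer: 40464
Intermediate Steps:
q(c) = 3*c (q(c) = 4*c - c = 3*c)
40533 - q(-47 - 1*(-70)) = 40533 - 3*(-47 - 1*(-70)) = 40533 - 3*(-47 + 70) = 40533 - 3*23 = 40533 - 1*69 = 40533 - 69 = 40464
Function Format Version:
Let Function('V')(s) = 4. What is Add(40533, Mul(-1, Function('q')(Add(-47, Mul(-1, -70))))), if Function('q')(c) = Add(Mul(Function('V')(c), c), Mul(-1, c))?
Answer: 40464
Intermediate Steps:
Function('q')(c) = Mul(3, c) (Function('q')(c) = Add(Mul(4, c), Mul(-1, c)) = Mul(3, c))
Add(40533, Mul(-1, Function('q')(Add(-47, Mul(-1, -70))))) = Add(40533, Mul(-1, Mul(3, Add(-47, Mul(-1, -70))))) = Add(40533, Mul(-1, Mul(3, Add(-47, 70)))) = Add(40533, Mul(-1, Mul(3, 23))) = Add(40533, Mul(-1, 69)) = Add(40533, -69) = 40464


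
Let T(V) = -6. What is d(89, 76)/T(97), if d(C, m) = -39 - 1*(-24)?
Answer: 5/2 ≈ 2.5000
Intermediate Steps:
d(C, m) = -15 (d(C, m) = -39 + 24 = -15)
d(89, 76)/T(97) = -15/(-6) = -15*(-⅙) = 5/2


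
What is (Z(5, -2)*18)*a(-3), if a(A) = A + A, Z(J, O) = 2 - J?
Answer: 324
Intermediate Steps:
a(A) = 2*A
(Z(5, -2)*18)*a(-3) = ((2 - 1*5)*18)*(2*(-3)) = ((2 - 5)*18)*(-6) = -3*18*(-6) = -54*(-6) = 324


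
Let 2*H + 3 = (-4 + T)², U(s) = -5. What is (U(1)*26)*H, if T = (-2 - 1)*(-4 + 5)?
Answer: -2990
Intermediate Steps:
T = -3 (T = -3*1 = -3)
H = 23 (H = -3/2 + (-4 - 3)²/2 = -3/2 + (½)*(-7)² = -3/2 + (½)*49 = -3/2 + 49/2 = 23)
(U(1)*26)*H = -5*26*23 = -130*23 = -2990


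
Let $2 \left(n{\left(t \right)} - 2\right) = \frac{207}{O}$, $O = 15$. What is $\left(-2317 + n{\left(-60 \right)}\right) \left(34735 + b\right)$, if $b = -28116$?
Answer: $- \frac{152773139}{10} \approx -1.5277 \cdot 10^{7}$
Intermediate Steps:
$n{\left(t \right)} = \frac{89}{10}$ ($n{\left(t \right)} = 2 + \frac{207 \cdot \frac{1}{15}}{2} = 2 + \frac{1}{2} \cdot \frac{69}{5} = 2 + \frac{69}{10} = \frac{89}{10}$)
$\left(-2317 + n{\left(-60 \right)}\right) \left(34735 + b\right) = \left(-2317 + \frac{89}{10}\right) \left(34735 - 28116\right) = \left(- \frac{23081}{10}\right) 6619 = - \frac{152773139}{10}$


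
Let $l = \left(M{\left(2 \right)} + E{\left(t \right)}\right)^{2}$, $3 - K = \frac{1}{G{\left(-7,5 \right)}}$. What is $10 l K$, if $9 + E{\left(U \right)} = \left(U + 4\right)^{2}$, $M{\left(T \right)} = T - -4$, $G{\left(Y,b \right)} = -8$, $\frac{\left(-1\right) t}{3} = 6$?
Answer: $\frac{4656125}{4} \approx 1.164 \cdot 10^{6}$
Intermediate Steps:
$t = -18$ ($t = \left(-3\right) 6 = -18$)
$M{\left(T \right)} = 4 + T$ ($M{\left(T \right)} = T + 4 = 4 + T$)
$E{\left(U \right)} = -9 + \left(4 + U\right)^{2}$ ($E{\left(U \right)} = -9 + \left(U + 4\right)^{2} = -9 + \left(4 + U\right)^{2}$)
$K = \frac{25}{8}$ ($K = 3 - \frac{1}{-8} = 3 - - \frac{1}{8} = 3 + \frac{1}{8} = \frac{25}{8} \approx 3.125$)
$l = 37249$ ($l = \left(\left(4 + 2\right) - \left(9 - \left(4 - 18\right)^{2}\right)\right)^{2} = \left(6 - \left(9 - \left(-14\right)^{2}\right)\right)^{2} = \left(6 + \left(-9 + 196\right)\right)^{2} = \left(6 + 187\right)^{2} = 193^{2} = 37249$)
$10 l K = 10 \cdot 37249 \cdot \frac{25}{8} = 372490 \cdot \frac{25}{8} = \frac{4656125}{4}$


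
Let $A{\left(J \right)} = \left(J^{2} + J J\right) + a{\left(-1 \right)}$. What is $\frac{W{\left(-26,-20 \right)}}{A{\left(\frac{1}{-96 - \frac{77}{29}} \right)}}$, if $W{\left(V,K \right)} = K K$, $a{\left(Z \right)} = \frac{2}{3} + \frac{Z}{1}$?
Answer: $- \frac{392895408}{327211} \approx -1200.7$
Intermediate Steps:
$a{\left(Z \right)} = \frac{2}{3} + Z$ ($a{\left(Z \right)} = 2 \cdot \frac{1}{3} + Z 1 = \frac{2}{3} + Z$)
$W{\left(V,K \right)} = K^{2}$
$A{\left(J \right)} = - \frac{1}{3} + 2 J^{2}$ ($A{\left(J \right)} = \left(J^{2} + J J\right) + \left(\frac{2}{3} - 1\right) = \left(J^{2} + J^{2}\right) - \frac{1}{3} = 2 J^{2} - \frac{1}{3} = - \frac{1}{3} + 2 J^{2}$)
$\frac{W{\left(-26,-20 \right)}}{A{\left(\frac{1}{-96 - \frac{77}{29}} \right)}} = \frac{\left(-20\right)^{2}}{- \frac{1}{3} + 2 \left(\frac{1}{-96 - \frac{77}{29}}\right)^{2}} = \frac{400}{- \frac{1}{3} + 2 \left(\frac{1}{-96 - \frac{77}{29}}\right)^{2}} = \frac{400}{- \frac{1}{3} + 2 \left(\frac{1}{- \frac{2861}{29}}\right)^{2}} = \frac{400}{- \frac{1}{3} + 2 \left(- \frac{29}{2861}\right)^{2}} = \frac{400}{- \frac{1}{3} + 2 \cdot \frac{841}{8185321}} = \frac{400}{- \frac{1}{3} + \frac{1682}{8185321}} = \frac{400}{- \frac{8180275}{24555963}} = 400 \left(- \frac{24555963}{8180275}\right) = - \frac{392895408}{327211}$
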